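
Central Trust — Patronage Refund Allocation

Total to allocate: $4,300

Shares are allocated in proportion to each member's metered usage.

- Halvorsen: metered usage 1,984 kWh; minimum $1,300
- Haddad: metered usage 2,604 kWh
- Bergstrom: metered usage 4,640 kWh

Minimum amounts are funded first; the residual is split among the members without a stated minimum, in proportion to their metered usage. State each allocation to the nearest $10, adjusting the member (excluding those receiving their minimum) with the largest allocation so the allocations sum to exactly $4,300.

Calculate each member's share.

Minimums first: Halvorsen $1,300. Balance $3,000.
Balance split over remaining metered usage 7,244: Haddad 1,078.41 → $1,080; Bergstrom 1,921.59 → $1,920.

Halvorsen: $1,300 · Haddad: $1,080 · Bergstrom: $1,920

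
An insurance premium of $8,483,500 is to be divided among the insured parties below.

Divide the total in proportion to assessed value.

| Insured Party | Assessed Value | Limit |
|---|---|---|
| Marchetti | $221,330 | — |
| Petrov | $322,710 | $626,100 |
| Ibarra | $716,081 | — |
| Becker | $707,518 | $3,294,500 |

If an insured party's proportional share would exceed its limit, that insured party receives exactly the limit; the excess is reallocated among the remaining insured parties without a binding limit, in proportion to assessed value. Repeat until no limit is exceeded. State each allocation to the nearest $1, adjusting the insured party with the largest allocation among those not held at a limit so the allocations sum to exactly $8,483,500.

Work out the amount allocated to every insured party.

Marchetti: $1,077,336; Petrov: $626,100; Ibarra: $3,485,564; Becker: $3,294,500

Assessed value total: 1,967,639.
Unconstrained shares: Marchetti 954,267.05; Petrov 1,391,368.18; Ibarra 3,087,392.13; Becker 3,050,472.65.
Capped: Petrov ($626,100); balance $7,857,400 reallocated over remaining assessed value 1,644,929.
Capped: Becker ($3,294,500); balance $4,562,900 reallocated over remaining assessed value 937,411.
Remaining shares: Marchetti 1,077,336.04 → $1,077,336; Ibarra 3,485,563.96 → $3,485,564.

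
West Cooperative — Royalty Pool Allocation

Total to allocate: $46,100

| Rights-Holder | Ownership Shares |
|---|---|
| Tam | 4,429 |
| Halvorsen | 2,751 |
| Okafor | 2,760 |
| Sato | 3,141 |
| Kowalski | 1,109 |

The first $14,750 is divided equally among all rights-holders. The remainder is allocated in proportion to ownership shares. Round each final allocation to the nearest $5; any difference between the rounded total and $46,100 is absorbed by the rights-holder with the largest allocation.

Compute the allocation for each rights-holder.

Tam: $12,730 · Halvorsen: $9,030 · Okafor: $9,050 · Sato: $9,890 · Kowalski: $5,400

$14,750 shared equally gives $2,950 per rights-holder.
Remainder $31,350 by ownership shares (total 14,190): Tam 9,785.00 → $9,785; Halvorsen 6,077.79 → $6,080; Okafor 6,097.67 → $6,100; Sato 6,939.42 → $6,940; Kowalski 2,450.12 → $2,450.
Rounding difference −$5 on remainder applied to Tam.
Totals: Tam $2,950 + $9,780 = $12,730; Halvorsen $2,950 + $6,080 = $9,030; Okafor $2,950 + $6,100 = $9,050; Sato $2,950 + $6,940 = $9,890; Kowalski $2,950 + $2,450 = $5,400.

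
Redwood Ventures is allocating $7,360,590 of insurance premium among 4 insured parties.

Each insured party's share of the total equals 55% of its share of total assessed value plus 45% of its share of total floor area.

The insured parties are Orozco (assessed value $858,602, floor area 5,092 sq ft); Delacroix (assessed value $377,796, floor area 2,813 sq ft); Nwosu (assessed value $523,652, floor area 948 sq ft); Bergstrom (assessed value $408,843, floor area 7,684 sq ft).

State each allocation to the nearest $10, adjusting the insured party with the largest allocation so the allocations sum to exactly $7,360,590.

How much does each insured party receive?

Orozco: $2,622,510 | Delacroix: $1,268,600 | Nwosu: $1,167,300 | Bergstrom: $2,302,180

Totals — assessed value 2,168,893, floor area 16,537.
Blended shares (55% assessed value + 45% floor area): Orozco 0.3563; Delacroix 0.1724; Nwosu 0.1586; Bergstrom 0.3128.
Unrounded shares: Orozco 2,622,512.73; Delacroix 1,268,598.80; Nwosu 1,167,296.07; Bergstrom 2,302,182.40.
Rounded to nearest $10: Orozco $2,622,510; Delacroix $1,268,600; Nwosu $1,167,300; Bergstrom $2,302,180. Sum = $7,360,590.
No rounding difference to absorb.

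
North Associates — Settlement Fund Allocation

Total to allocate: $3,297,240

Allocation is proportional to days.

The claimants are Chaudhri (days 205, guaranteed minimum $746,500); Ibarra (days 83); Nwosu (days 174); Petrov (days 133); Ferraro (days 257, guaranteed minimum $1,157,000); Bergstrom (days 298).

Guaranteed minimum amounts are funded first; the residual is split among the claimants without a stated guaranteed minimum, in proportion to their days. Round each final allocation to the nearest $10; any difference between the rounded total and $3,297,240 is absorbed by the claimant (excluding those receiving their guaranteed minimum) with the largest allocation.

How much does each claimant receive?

Chaudhri: $746,500 · Ibarra: $168,140 · Nwosu: $352,490 · Petrov: $269,430 · Ferraro: $1,157,000 · Bergstrom: $603,680

Guaranteed amounts: Chaudhri $746,500; Ferraro $1,157,000. Residual $1,393,740.
Residual split over remaining days 688: Ibarra 168,140.15 → $168,140; Nwosu 352,486.57 → $352,490; Petrov 269,429.39 → $269,430; Bergstrom 603,683.90 → $603,680.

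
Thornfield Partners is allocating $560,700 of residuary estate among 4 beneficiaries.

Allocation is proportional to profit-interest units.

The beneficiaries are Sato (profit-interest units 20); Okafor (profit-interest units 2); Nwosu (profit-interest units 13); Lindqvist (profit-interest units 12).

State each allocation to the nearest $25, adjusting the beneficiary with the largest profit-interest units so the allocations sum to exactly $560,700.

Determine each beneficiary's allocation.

Total profit-interest units = 47.
Pro-rata amounts: Sato 20/47 × $560,700 = 238,595.74; Okafor 2/47 × $560,700 = 23,859.57; Nwosu 13/47 × $560,700 = 155,087.23; Lindqvist 12/47 × $560,700 = 143,157.45.
After rounding ($25): Sato $238,600; Okafor $23,850; Nwosu $155,075; Lindqvist $143,150. Sum = $560,675.
Difference $560,700 − $560,675 = +$25 applied to largest profit-interest units (Sato): Sato becomes $238,625.

Sato: $238,625 | Okafor: $23,850 | Nwosu: $155,075 | Lindqvist: $143,150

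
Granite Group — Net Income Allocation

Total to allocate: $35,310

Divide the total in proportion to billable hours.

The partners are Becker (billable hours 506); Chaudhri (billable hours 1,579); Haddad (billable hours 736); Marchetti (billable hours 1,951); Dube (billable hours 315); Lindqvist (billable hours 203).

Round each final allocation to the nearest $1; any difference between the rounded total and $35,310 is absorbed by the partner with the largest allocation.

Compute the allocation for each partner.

Combined billable hours = 5,290.
Pro-rata amounts: Becker 506/5,290 × $35,310 = 3,377.48; Chaudhri 1,579/5,290 × $35,310 = 10,539.60; Haddad 736/5,290 × $35,310 = 4,912.70; Marchetti 1,951/5,290 × $35,310 = 13,022.65; Dube 315/5,290 × $35,310 = 2,102.58; Lindqvist 203/5,290 × $35,310 = 1,355.00.
After rounding ($1): Becker $3,377; Chaudhri $10,540; Haddad $4,913; Marchetti $13,023; Dube $2,103; Lindqvist $1,355. Sum = $35,311.
Difference $35,310 − $35,311 = −$1 applied to largest allocation (Marchetti): Marchetti becomes $13,022.

Becker: $3,377 | Chaudhri: $10,540 | Haddad: $4,913 | Marchetti: $13,022 | Dube: $2,103 | Lindqvist: $1,355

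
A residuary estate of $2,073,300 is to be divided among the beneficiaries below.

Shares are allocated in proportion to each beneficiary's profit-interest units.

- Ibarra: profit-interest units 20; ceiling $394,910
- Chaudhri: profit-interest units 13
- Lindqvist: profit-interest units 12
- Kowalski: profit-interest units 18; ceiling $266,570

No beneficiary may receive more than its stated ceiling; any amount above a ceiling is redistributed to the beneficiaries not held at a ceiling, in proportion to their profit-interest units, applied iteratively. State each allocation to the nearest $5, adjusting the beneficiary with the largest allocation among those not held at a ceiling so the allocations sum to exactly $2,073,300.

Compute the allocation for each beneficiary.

Profit-interest units total: 63.
Proportional shares (ignoring caps): Ibarra 658,190.48; Chaudhri 427,823.81; Lindqvist 394,914.29; Kowalski 592,371.43.
Capped: Ibarra ($394,910), Kowalski ($266,570); remaining pool $1,411,820 reallocated over remaining profit-interest units 25.
Redistributed shares: Chaudhri 734,146.40 → $734,145; Lindqvist 677,673.60 → $677,675.

Ibarra: $394,910; Chaudhri: $734,145; Lindqvist: $677,675; Kowalski: $266,570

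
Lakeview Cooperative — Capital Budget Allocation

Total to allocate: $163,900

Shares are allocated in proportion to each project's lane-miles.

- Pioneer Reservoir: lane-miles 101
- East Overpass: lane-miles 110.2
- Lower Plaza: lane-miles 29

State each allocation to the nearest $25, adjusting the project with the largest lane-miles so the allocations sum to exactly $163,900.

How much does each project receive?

Combined lane-miles = 240.2.
Unrounded shares: Pioneer Reservoir 101/240.2 × $163,900 = 68,917.15; East Overpass 110.2/240.2 × $163,900 = 75,194.75; Lower Plaza 29/240.2 × $163,900 = 19,788.09.
At nearest $25: Pioneer Reservoir $68,925; East Overpass $75,200; Lower Plaza $19,800. Sum = $163,925.
Difference $163,900 − $163,925 = −$25 applied to largest lane-miles (East Overpass): East Overpass becomes $75,175.

Pioneer Reservoir: $68,925 · East Overpass: $75,175 · Lower Plaza: $19,800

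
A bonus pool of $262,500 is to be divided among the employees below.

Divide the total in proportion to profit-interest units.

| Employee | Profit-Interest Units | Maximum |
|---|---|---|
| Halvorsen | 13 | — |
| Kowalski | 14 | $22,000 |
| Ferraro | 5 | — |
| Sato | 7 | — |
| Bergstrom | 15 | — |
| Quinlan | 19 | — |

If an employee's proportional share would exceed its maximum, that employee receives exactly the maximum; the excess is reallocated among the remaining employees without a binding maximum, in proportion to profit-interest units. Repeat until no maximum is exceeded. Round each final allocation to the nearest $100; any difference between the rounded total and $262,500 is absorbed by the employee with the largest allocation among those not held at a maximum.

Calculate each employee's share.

Profit-interest units total: 73.
Proportional shares (ignoring caps): Halvorsen 46,746.58; Kowalski 50,342.47; Ferraro 17,979.45; Sato 25,171.23; Bergstrom 53,938.36; Quinlan 68,321.92.
Capped: Kowalski ($22,000); balance $240,500 reallocated over remaining profit-interest units 59.
Remaining shares: Halvorsen 52,991.53 → $53,000; Ferraro 20,381.36 → $20,400; Sato 28,533.90 → $28,500; Bergstrom 61,144.07 → $61,100; Quinlan 77,449.15 → $77,400.
Rounding difference +$100 applied to Quinlan → $77,500.

Halvorsen: $53,000; Kowalski: $22,000; Ferraro: $20,400; Sato: $28,500; Bergstrom: $61,100; Quinlan: $77,500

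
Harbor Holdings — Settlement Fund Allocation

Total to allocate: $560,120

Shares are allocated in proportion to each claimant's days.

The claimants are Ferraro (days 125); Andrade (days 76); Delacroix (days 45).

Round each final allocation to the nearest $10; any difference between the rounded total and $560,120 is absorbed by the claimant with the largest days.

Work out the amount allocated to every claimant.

Total days = 125 + 76 + 45 = 246.
Proportional shares: Ferraro 284,613.82; Andrade 173,045.20; Delacroix 102,460.98.
Rounded to nearest $10: Ferraro $284,610; Andrade $173,050; Delacroix $102,460. Sum = $560,120.
Rounded total matches; no reconciliation needed.

Ferraro: $284,610 · Andrade: $173,050 · Delacroix: $102,460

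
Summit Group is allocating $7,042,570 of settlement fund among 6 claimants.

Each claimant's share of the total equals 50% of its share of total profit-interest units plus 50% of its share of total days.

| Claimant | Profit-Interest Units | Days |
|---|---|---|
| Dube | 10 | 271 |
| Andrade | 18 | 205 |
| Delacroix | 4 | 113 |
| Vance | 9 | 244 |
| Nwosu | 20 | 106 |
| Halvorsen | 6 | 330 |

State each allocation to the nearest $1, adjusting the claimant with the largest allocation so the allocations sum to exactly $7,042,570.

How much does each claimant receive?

Profit-interest units total 67; days total 1,269.
Blended shares (50% profit-interest units + 50% days): Dube 0.1814; Andrade 0.2151; Delacroix 0.0744; Vance 0.1633; Nwosu 0.1910; Halvorsen 0.1748.
Pro-rata amounts: Dube 1,277,549.35; Andrade 1,514,861.17; Delacroix 523,784.05; Vance 1,150,071.90; Nwosu 1,345,263.98; Halvorsen 1,231,039.55.
After rounding ($1): Dube $1,277,549; Andrade $1,514,861; Delacroix $523,784; Vance $1,150,072; Nwosu $1,345,264; Halvorsen $1,231,040. Sum = $7,042,570.
Sum already equals the total — no adjustment.

Dube: $1,277,549 | Andrade: $1,514,861 | Delacroix: $523,784 | Vance: $1,150,072 | Nwosu: $1,345,264 | Halvorsen: $1,231,040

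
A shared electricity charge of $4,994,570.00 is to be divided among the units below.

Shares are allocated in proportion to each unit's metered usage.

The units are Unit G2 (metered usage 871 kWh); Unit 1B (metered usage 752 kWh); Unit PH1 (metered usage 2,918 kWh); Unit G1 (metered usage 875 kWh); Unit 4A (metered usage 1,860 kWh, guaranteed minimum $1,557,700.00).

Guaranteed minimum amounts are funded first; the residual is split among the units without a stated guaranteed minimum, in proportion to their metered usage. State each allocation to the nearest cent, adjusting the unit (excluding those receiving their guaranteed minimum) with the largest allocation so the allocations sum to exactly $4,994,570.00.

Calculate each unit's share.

Unit G2: $552,716.72; Unit 1B: $477,202.04; Unit PH1: $1,851,696.21; Unit G1: $555,255.03; Unit 4A: $1,557,700.00

Fund the minimums — Unit 4A $1,557,700.00. Remaining pool $3,436,870.00.
Remaining pool split over remaining metered usage 5,416: Unit G2 552,716.7227 → $552,716.72; Unit 1B 477,202.0384 → $477,202.04; Unit PH1 1,851,696.2075 → $1,851,696.21; Unit G1 555,255.0314 → $555,255.03.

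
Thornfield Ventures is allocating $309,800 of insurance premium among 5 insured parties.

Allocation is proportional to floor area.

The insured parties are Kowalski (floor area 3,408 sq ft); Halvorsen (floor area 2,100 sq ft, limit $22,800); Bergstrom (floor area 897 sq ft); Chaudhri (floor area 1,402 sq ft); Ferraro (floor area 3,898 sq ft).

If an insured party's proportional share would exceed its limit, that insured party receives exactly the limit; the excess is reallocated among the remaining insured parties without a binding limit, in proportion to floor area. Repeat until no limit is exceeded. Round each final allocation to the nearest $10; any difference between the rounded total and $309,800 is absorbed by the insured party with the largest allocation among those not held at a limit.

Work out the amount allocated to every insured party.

Kowalski: $101,830 | Halvorsen: $22,800 | Bergstrom: $26,800 | Chaudhri: $41,890 | Ferraro: $116,480

Combined floor area = 11,705.
Pro-rata shares before constraints: Kowalski 90,200.63; Halvorsen 55,581.38; Bergstrom 23,741.19; Chaudhri 37,107.18; Ferraro 103,169.62.
Cap binds for Halvorsen ($22,800); remaining pool $287,000 reallocated over remaining floor area 9,605.
Redistributed shares: Kowalski 101,831.96 → $101,830; Bergstrom 26,802.60 → $26,800; Chaudhri 41,892.14 → $41,890; Ferraro 116,473.30 → $116,470.
Rounding difference +$10 applied to Ferraro → $116,480.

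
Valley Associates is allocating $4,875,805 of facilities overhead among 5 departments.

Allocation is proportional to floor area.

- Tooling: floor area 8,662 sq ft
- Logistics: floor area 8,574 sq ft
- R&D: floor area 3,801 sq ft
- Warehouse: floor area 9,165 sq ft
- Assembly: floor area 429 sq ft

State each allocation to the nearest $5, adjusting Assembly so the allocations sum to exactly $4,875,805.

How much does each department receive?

Sum of floor area: 30,631.
Raw shares: Tooling 8,662/30,631 × $4,875,805 = 1,378,806.53; Logistics 8,574/30,631 × $4,875,805 = 1,364,798.80; R&D 3,801/30,631 × $4,875,805 = 605,038.52; Warehouse 9,165/30,631 × $4,875,805 = 1,458,873.46; Assembly 429/30,631 × $4,875,805 = 68,287.69.
At nearest $5: Tooling $1,378,805; Logistics $1,364,800; R&D $605,040; Warehouse $1,458,875; Assembly $68,290. Sum = $4,875,810.
Difference $4,875,805 − $4,875,810 = −$5 applied to Assembly: Assembly becomes $68,285.

Tooling: $1,378,805 · Logistics: $1,364,800 · R&D: $605,040 · Warehouse: $1,458,875 · Assembly: $68,285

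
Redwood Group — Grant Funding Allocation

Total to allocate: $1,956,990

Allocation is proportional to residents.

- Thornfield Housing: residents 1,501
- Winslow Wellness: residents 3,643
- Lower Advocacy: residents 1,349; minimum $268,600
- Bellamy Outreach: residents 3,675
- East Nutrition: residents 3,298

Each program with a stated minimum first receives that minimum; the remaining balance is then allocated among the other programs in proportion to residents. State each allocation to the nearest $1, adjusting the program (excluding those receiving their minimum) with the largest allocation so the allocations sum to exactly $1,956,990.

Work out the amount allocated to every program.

Guaranteed amounts: Lower Advocacy $268,600. Balance $1,688,390.
Balance split over remaining residents 12,117: Thornfield Housing 209,150.23 → $209,150; Winslow Wellness 507,617.79 → $507,618; Bellamy Outreach 512,076.69 → $512,077; East Nutrition 459,545.29 → $459,545.

Thornfield Housing: $209,150 · Winslow Wellness: $507,618 · Lower Advocacy: $268,600 · Bellamy Outreach: $512,077 · East Nutrition: $459,545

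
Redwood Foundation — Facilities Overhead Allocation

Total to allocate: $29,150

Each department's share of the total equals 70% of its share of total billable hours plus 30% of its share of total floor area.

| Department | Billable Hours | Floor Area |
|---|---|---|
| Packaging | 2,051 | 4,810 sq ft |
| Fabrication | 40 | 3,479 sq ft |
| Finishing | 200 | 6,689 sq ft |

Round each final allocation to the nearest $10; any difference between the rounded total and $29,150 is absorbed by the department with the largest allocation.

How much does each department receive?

Packaging: $21,070 · Fabrication: $2,390 · Finishing: $5,690

Billable hours total 2,291; floor area total 14,978.
Combined weights (70% billable hours + 30% floor area): Packaging 0.7230; Fabrication 0.0819; Finishing 0.1951.
Raw shares: Packaging 21,075.77; Fabrication 2,387.50; Finishing 5,686.73.
After rounding ($10): Packaging $21,080; Fabrication $2,390; Finishing $5,690. Sum = $29,160.
Difference $29,150 − $29,160 = −$10 applied to largest allocation (Packaging): Packaging becomes $21,070.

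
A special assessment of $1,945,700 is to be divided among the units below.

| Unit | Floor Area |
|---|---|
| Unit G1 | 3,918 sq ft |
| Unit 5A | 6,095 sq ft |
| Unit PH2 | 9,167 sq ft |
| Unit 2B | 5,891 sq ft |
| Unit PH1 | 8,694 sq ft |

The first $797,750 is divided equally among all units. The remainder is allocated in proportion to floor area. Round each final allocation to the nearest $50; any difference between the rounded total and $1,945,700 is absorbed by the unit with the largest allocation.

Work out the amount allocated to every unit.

Equal tier: $797,750 ÷ 5 = $159,550 apiece.
Remainder $1,147,950 by floor area (total 33,765): Unit G1 133,205.04 → $133,200; Unit 5A 207,219.17 → $207,200; Unit PH2 311,661.71 → $311,650; Unit 2B 200,283.53 → $200,300; Unit PH1 295,580.55 → $295,600.
Totals: Unit G1 $159,550 + $133,200 = $292,750; Unit 5A $159,550 + $207,200 = $366,750; Unit PH2 $159,550 + $311,650 = $471,200; Unit 2B $159,550 + $200,300 = $359,850; Unit PH1 $159,550 + $295,600 = $455,150.

Unit G1: $292,750 | Unit 5A: $366,750 | Unit PH2: $471,200 | Unit 2B: $359,850 | Unit PH1: $455,150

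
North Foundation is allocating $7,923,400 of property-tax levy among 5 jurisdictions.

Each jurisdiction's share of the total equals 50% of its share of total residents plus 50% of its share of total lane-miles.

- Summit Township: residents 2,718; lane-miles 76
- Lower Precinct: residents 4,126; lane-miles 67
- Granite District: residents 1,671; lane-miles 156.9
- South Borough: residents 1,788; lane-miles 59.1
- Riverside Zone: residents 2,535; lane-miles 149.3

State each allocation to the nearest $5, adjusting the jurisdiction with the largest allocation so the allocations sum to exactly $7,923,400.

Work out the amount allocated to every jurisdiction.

Summit Township: $1,431,100 | Lower Precinct: $1,795,450 | Granite District: $1,738,540 | South Borough: $1,012,390 | Riverside Zone: $1,945,920

Totals — residents 12,838, lane-miles 508.3.
Combined weights (50% residents + 50% lane-miles): Summit Township 0.1806; Lower Precinct 0.2266; Granite District 0.2194; South Borough 0.1278; Riverside Zone 0.2456.
Raw shares: Summit Township 1,431,097.65; Lower Precinct 1,795,448.57; Granite District 1,738,538.32; South Borough 1,012,388.46; Riverside Zone 1,945,926.99.
Rounded to nearest $5: Summit Township $1,431,100; Lower Precinct $1,795,450; Granite District $1,738,540; South Borough $1,012,390; Riverside Zone $1,945,925. Sum = $7,923,405.
Difference $7,923,400 − $7,923,405 = −$5 applied to largest allocation (Riverside Zone): Riverside Zone becomes $1,945,920.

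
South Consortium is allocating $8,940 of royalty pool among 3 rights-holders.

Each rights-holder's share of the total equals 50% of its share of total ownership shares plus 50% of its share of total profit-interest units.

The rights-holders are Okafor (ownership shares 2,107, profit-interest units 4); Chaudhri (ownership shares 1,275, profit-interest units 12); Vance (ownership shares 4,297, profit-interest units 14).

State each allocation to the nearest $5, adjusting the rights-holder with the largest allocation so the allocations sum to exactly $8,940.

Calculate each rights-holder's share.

Okafor: $1,820 · Chaudhri: $2,530 · Vance: $4,590

Totals — ownership shares 7,679, profit-interest units 30.
Combined weights (50% ownership shares + 50% profit-interest units): Okafor 0.2039; Chaudhri 0.2830; Vance 0.5131.
Unrounded shares: Okafor 1,822.4995; Chaudhri 2,530.19; Vance 4,587.31.
Rounded to nearest $5: Okafor $1,820; Chaudhri $2,530; Vance $4,585. Sum = $8,935.
Difference $8,940 − $8,935 = +$5 applied to largest allocation (Vance): Vance becomes $4,590.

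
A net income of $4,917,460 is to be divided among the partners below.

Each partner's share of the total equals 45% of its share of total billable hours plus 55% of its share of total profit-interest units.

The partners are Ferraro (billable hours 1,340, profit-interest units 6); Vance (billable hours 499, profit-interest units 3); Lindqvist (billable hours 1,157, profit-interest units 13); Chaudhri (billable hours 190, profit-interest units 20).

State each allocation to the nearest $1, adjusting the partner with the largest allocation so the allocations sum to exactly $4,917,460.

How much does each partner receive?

Billable hours total 3,186; profit-interest units total 42.
Composite weights (45% billable hours + 55% profit-interest units): Ferraro 0.2678; Vance 0.1098; Lindqvist 0.3337; Chaudhri 0.2887.
Unrounded shares: Ferraro 1,317,077.56; Vance 539,769.62; Lindqvist 1,640,740.89; Chaudhri 1,419,871.92.
Rounded to nearest $1: Ferraro $1,317,078; Vance $539,770; Lindqvist $1,640,741; Chaudhri $1,419,872. Sum = $4,917,461.
Difference $4,917,460 − $4,917,461 = −$1 applied to largest allocation (Lindqvist): Lindqvist becomes $1,640,740.

Ferraro: $1,317,078 · Vance: $539,770 · Lindqvist: $1,640,740 · Chaudhri: $1,419,872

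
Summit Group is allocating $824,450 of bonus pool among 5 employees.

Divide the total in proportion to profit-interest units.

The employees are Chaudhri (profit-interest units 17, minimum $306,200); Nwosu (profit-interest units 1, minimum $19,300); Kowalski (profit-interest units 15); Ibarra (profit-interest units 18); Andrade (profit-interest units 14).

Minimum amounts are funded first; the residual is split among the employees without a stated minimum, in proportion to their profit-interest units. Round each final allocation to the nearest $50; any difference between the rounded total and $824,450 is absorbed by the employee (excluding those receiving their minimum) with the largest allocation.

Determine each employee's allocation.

Chaudhri: $306,200 | Nwosu: $19,300 | Kowalski: $159,250 | Ibarra: $191,100 | Andrade: $148,600

Guaranteed amounts: Chaudhri $306,200; Nwosu $19,300. Remaining pool $498,950.
Remaining pool split over remaining profit-interest units 47: Kowalski 159,239.36 → $159,250; Ibarra 191,087.23 → $191,100; Andrade 148,623.40 → $148,600.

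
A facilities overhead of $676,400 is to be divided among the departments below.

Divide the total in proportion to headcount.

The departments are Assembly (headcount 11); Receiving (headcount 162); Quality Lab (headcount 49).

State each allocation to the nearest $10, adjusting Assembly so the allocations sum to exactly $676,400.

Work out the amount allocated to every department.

Combined headcount = 222.
Unrounded shares: Assembly 11/222 × $676,400 = 33,515.32; Receiving 162/222 × $676,400 = 493,589.19; Quality Lab 49/222 × $676,400 = 149,295.50.
Rounded to nearest $10: Assembly $33,520; Receiving $493,590; Quality Lab $149,300. Sum = $676,410.
Difference $676,400 − $676,410 = −$10 applied to Assembly: Assembly becomes $33,510.

Assembly: $33,510 | Receiving: $493,590 | Quality Lab: $149,300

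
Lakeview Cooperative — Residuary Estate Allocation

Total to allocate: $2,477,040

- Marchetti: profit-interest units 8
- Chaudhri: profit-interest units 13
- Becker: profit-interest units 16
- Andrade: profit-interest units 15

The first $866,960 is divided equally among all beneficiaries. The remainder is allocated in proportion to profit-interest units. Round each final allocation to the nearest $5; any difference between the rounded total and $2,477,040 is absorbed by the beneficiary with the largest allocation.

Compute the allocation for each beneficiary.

Equal tier: $866,960 ÷ 4 = $216,740 apiece.
Remainder $1,610,080 by profit-interest units (total 52): Marchetti 247,704.62 → $247,705; Chaudhri 402,520.00 → $402,520; Becker 495,409.23 → $495,410; Andrade 464,446.15 → $464,445.
Totals: Marchetti $216,740 + $247,705 = $464,445; Chaudhri $216,740 + $402,520 = $619,260; Becker $216,740 + $495,410 = $712,150; Andrade $216,740 + $464,445 = $681,185.

Marchetti: $464,445; Chaudhri: $619,260; Becker: $712,150; Andrade: $681,185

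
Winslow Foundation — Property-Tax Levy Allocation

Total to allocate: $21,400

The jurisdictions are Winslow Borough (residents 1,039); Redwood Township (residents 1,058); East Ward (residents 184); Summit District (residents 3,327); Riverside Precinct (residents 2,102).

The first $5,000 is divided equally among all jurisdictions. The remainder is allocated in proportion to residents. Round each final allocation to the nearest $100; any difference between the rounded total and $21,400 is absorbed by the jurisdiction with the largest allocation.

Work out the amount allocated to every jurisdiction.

Equal tier: $5,000 ÷ 5 = $1,000 apiece.
Remainder $16,400 by residents (total 7,710): Winslow Borough 2,210.06 → $2,200; Redwood Township 2,250.48 → $2,300; East Ward 391.39 → $400; Summit District 7,076.89 → $7,100; Riverside Precinct 4,471.18 → $4,500.
Rounding difference −$100 on remainder applied to Summit District.
Totals: Winslow Borough $1,000 + $2,200 = $3,200; Redwood Township $1,000 + $2,300 = $3,300; East Ward $1,000 + $400 = $1,400; Summit District $1,000 + $7,000 = $8,000; Riverside Precinct $1,000 + $4,500 = $5,500.

Winslow Borough: $3,200; Redwood Township: $3,300; East Ward: $1,400; Summit District: $8,000; Riverside Precinct: $5,500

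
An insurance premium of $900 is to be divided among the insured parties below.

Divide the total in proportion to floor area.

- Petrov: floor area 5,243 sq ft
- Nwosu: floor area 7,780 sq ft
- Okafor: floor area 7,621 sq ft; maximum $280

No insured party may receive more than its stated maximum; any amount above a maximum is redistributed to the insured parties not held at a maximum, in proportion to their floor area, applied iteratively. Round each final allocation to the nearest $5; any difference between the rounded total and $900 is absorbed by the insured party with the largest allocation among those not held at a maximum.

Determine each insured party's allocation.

Total floor area = 20,644.
Proportional shares (ignoring caps): Petrov 228.57; Nwosu 339.18; Okafor 332.25.
Held at cap: Okafor ($280); balance $620 reallocated over remaining floor area 13,023.
Remaining shares: Petrov 249.61 → $250; Nwosu 370.39 → $370.

Petrov: $250 | Nwosu: $370 | Okafor: $280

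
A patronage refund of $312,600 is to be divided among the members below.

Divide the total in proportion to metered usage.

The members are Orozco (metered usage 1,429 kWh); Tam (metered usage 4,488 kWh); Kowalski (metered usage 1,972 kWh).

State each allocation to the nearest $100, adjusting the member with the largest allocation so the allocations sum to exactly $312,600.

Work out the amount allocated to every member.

Orozco: $56,600; Tam: $177,900; Kowalski: $78,100

Total metered usage = 7,889.
Proportional shares: Orozco 1,429/7,889 × $312,600 = 56,623.83; Tam 4,488/7,889 × $312,600 = 177,836.08; Kowalski 1,972/7,889 × $312,600 = 78,140.09.
After rounding ($100): Orozco $56,600; Tam $177,800; Kowalski $78,100. Sum = $312,500.
Difference $312,600 − $312,500 = +$100 applied to largest allocation (Tam): Tam becomes $177,900.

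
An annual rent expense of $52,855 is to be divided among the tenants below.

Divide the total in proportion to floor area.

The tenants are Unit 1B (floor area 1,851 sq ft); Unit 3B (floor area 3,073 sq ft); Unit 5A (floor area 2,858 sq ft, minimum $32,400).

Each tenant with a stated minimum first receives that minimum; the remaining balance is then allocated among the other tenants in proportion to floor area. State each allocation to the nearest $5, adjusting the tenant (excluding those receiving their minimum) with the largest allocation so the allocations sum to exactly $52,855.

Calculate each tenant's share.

Unit 1B: $7,690 · Unit 3B: $12,765 · Unit 5A: $32,400

Guaranteed amounts: Unit 5A $32,400. Balance $20,455.
Balance split over remaining floor area 4,924: Unit 1B 7,689.32 → $7,690; Unit 3B 12,765.68 → $12,765.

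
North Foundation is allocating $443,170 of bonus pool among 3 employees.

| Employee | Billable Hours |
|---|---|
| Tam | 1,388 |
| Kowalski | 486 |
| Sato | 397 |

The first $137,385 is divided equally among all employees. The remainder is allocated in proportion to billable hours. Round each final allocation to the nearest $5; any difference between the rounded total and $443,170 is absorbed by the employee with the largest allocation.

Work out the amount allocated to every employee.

Tam: $232,685; Kowalski: $111,235; Sato: $99,250

$137,385 shared equally gives $45,795 per employee.
Remainder $305,785 by billable hours (total 2,271): Tam 186,891.05 → $186,890; Kowalski 65,438.80 → $65,440; Sato 53,455.15 → $53,455.
Totals: Tam $45,795 + $186,890 = $232,685; Kowalski $45,795 + $65,440 = $111,235; Sato $45,795 + $53,455 = $99,250.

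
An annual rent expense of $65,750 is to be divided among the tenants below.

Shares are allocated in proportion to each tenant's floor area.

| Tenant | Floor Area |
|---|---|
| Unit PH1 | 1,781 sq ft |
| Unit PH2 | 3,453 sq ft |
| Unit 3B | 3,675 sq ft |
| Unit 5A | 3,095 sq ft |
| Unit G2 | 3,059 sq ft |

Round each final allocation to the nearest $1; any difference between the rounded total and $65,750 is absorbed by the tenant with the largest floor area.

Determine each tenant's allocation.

Combined floor area = 1,781 + 3,453 + 3,675 + 3,095 + 3,059 = 15,063.
Pro-rata amounts: Unit PH1 7,774.07; Unit PH2 15,072.35; Unit 3B 16,041.38; Unit 5A 13,509.68; Unit G2 13,352.54.
After rounding ($1): Unit PH1 $7,774; Unit PH2 $15,072; Unit 3B $16,041; Unit 5A $13,510; Unit G2 $13,353. Sum = $65,750.
No rounding difference to absorb.

Unit PH1: $7,774 · Unit PH2: $15,072 · Unit 3B: $16,041 · Unit 5A: $13,510 · Unit G2: $13,353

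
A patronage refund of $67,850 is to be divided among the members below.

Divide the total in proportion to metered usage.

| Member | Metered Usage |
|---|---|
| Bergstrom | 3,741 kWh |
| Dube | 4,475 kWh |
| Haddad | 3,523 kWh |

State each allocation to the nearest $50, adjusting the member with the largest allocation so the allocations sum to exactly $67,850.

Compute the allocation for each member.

Total metered usage = 11,739.
Proportional shares: Bergstrom 3,741/11,739 × $67,850 = 21,622.53; Dube 4,475/11,739 × $67,850 = 25,864.96; Haddad 3,523/11,739 × $67,850 = 20,362.51.
At nearest $50: Bergstrom $21,600; Dube $25,850; Haddad $20,350. Sum = $67,800.
Difference $67,850 − $67,800 = +$50 applied to largest allocation (Dube): Dube becomes $25,900.

Bergstrom: $21,600; Dube: $25,900; Haddad: $20,350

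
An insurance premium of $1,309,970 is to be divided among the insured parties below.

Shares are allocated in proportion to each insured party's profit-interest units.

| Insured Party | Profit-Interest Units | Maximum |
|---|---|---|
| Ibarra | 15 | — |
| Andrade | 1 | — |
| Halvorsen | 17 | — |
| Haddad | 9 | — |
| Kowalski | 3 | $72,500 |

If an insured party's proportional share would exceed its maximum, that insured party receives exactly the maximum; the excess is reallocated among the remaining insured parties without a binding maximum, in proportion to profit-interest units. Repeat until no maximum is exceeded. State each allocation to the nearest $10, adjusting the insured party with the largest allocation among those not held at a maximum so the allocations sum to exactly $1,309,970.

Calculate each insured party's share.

Profit-interest units total: 45.
Unconstrained shares: Ibarra 436,656.67; Andrade 29,110.44; Halvorsen 494,877.56; Haddad 261,994.00; Kowalski 87,331.33.
Held at cap: Kowalski ($72,500); remaining pool $1,237,470 reallocated over remaining profit-interest units 42.
Shares after redistribution: Ibarra 441,953.57 → $441,950; Andrade 29,463.57 → $29,460; Halvorsen 500,880.71 → $500,880; Haddad 265,172.14 → $265,170.
Rounding difference +$10 applied to Halvorsen → $500,890.

Ibarra: $441,950 | Andrade: $29,460 | Halvorsen: $500,890 | Haddad: $265,170 | Kowalski: $72,500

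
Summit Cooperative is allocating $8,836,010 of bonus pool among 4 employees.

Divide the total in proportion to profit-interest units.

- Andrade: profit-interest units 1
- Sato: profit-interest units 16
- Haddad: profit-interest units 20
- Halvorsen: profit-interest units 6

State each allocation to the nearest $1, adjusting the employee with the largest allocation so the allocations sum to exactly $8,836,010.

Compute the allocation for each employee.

Andrade: $205,489 · Sato: $3,287,818 · Haddad: $4,109,771 · Halvorsen: $1,232,932

Profit-interest units total: 43.
Unrounded shares: Andrade 1/43 × $8,836,010 = 205,488.60; Sato 16/43 × $8,836,010 = 3,287,817.67; Haddad 20/43 × $8,836,010 = 4,109,772.09; Halvorsen 6/43 × $8,836,010 = 1,232,931.63.
After rounding ($1): Andrade $205,489; Sato $3,287,818; Haddad $4,109,772; Halvorsen $1,232,932. Sum = $8,836,011.
Difference $8,836,010 − $8,836,011 = −$1 applied to largest allocation (Haddad): Haddad becomes $4,109,771.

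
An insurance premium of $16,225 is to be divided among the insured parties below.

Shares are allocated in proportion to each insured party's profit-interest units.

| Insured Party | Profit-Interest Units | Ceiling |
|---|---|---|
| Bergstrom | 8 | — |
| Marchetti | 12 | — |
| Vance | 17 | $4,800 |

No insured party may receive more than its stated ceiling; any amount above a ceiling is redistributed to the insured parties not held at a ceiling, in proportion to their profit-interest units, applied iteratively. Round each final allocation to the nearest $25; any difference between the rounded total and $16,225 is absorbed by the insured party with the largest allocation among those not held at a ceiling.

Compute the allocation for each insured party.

Bergstrom: $4,575; Marchetti: $6,850; Vance: $4,800

Total profit-interest units = 37.
Proportional shares (ignoring caps): Bergstrom 3,508.11; Marchetti 5,262.16; Vance 7,454.73.
Cap binds for Vance ($4,800); residual $11,425 reallocated over remaining profit-interest units 20.
Remaining shares: Bergstrom 4,570.00 → $4,575; Marchetti 6,855.00 → $6,850.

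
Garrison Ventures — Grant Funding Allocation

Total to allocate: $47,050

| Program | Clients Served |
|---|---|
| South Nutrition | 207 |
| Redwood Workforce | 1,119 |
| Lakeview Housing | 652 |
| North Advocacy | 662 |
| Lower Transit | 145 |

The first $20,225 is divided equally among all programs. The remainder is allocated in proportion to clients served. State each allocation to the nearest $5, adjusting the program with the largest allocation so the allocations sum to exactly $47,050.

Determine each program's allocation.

South Nutrition: $6,040 | Redwood Workforce: $14,825 | Lakeview Housing: $10,325 | North Advocacy: $10,420 | Lower Transit: $5,440

Equal tier: $20,225 ÷ 5 = $4,045 apiece.
Remainder $26,825 by clients served (total 2,785): South Nutrition 1,993.82 → $1,995; Redwood Workforce 10,778.16 → $10,780; Lakeview Housing 6,280.04 → $6,280; North Advocacy 6,376.36 → $6,375; Lower Transit 1,396.63 → $1,395.
Totals: South Nutrition $4,045 + $1,995 = $6,040; Redwood Workforce $4,045 + $10,780 = $14,825; Lakeview Housing $4,045 + $6,280 = $10,325; North Advocacy $4,045 + $6,375 = $10,420; Lower Transit $4,045 + $1,395 = $5,440.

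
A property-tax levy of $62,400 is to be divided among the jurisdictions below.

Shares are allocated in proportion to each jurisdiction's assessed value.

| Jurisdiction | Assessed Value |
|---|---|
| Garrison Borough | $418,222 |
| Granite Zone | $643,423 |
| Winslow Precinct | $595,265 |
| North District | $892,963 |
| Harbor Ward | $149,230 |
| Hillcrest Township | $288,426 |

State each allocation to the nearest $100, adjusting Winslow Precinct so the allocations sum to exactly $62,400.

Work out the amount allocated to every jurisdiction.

Garrison Borough: $8,700 · Granite Zone: $13,400 · Winslow Precinct: $12,500 · North District: $18,700 · Harbor Ward: $3,100 · Hillcrest Township: $6,000

Sum of assessed value: 2,987,529.
Proportional shares: Garrison Borough 418,222/2,987,529 × $62,400 = 8,735.33; Granite Zone 643,423/2,987,529 × $62,400 = 13,439.06; Winslow Precinct 595,265/2,987,529 × $62,400 = 12,433.20; North District 892,963/2,987,529 × $62,400 = 18,651.16; Harbor Ward 149,230/2,987,529 × $62,400 = 3,116.94; Hillcrest Township 288,426/2,987,529 × $62,400 = 6,024.30.
At nearest $100: Garrison Borough $8,700; Granite Zone $13,400; Winslow Precinct $12,400; North District $18,700; Harbor Ward $3,100; Hillcrest Township $6,000. Sum = $62,300.
Difference $62,400 − $62,300 = +$100 applied to Winslow Precinct: Winslow Precinct becomes $12,500.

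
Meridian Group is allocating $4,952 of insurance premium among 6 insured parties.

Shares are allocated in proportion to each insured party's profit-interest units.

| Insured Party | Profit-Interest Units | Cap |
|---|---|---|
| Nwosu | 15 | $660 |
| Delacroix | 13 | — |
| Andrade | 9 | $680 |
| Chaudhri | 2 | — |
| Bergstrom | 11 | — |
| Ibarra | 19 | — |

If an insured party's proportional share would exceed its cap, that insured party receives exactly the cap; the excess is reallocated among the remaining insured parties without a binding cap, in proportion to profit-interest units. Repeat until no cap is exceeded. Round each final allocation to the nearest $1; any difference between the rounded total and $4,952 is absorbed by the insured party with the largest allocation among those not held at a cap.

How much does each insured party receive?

Nwosu: $660 | Delacroix: $1,043 | Andrade: $680 | Chaudhri: $161 | Bergstrom: $883 | Ibarra: $1,525

Profit-interest units total: 69.
Unconstrained shares: Nwosu 1,076.52; Delacroix 932.99; Andrade 645.91; Chaudhri 143.54; Bergstrom 789.45; Ibarra 1,363.59.
Held at cap: Nwosu ($660); remaining pool $4,292 reallocated over remaining profit-interest units 54.
Held at cap: Andrade ($680); remaining pool $3,612 reallocated over remaining profit-interest units 45.
Remaining shares: Delacroix 1,043.47 → $1,043; Chaudhri 160.53 → $161; Bergstrom 882.93 → $883; Ibarra 1,525.07 → $1,525.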